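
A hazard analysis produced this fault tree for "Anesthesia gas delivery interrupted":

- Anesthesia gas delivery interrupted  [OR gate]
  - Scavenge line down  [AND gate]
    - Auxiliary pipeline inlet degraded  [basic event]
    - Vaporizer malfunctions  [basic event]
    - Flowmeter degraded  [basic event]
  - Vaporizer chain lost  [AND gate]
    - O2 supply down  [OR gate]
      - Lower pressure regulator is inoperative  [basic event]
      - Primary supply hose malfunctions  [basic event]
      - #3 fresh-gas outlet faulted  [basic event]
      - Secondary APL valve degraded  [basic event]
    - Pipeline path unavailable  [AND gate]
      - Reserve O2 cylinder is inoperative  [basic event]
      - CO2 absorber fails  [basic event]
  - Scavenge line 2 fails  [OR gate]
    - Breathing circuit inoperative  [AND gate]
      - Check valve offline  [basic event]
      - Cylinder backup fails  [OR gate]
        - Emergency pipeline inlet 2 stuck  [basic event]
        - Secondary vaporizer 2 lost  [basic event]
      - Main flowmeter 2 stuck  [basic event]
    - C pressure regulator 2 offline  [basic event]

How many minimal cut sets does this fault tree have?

8

Scavenge line down [AND]: one cut set from each child combined → 1 × 1 × 1 = 1 cut set(s).
O2 supply down [OR]: union of children's cut sets → 4 cut set(s).
Pipeline path unavailable [AND]: one cut set from each child combined → 1 × 1 = 1 cut set(s).
Vaporizer chain lost [AND]: one cut set from each child combined → 4 × 1 = 4 cut set(s).
Cylinder backup fails [OR]: union of children's cut sets → 2 cut set(s).
Breathing circuit inoperative [AND]: one cut set from each child combined → 1 × 2 × 1 = 2 cut set(s).
Scavenge line 2 fails [OR]: union of children's cut sets → 3 cut set(s).
Anesthesia gas delivery interrupted [OR]: union of children's cut sets → 8 cut set(s).
Minimal cut sets: {Auxiliary pipeline inlet degraded, Flowmeter degraded, Vaporizer malfunctions}; {CO2 absorber fails, Lower pressure regulator is inoperative, Reserve O2 cylinder is inoperative}; {CO2 absorber fails, Primary supply hose malfunctions, Reserve O2 cylinder is inoperative}; {#3 fresh-gas outlet faulted, CO2 absorber fails, Reserve O2 cylinder is inoperative}; {CO2 absorber fails, Reserve O2 cylinder is inoperative, Secondary APL valve degraded}; {Check valve offline, Emergency pipeline inlet 2 stuck, Main flowmeter 2 stuck}; {Check valve offline, Main flowmeter 2 stuck, Secondary vaporizer 2 lost}; {C pressure regulator 2 offline}.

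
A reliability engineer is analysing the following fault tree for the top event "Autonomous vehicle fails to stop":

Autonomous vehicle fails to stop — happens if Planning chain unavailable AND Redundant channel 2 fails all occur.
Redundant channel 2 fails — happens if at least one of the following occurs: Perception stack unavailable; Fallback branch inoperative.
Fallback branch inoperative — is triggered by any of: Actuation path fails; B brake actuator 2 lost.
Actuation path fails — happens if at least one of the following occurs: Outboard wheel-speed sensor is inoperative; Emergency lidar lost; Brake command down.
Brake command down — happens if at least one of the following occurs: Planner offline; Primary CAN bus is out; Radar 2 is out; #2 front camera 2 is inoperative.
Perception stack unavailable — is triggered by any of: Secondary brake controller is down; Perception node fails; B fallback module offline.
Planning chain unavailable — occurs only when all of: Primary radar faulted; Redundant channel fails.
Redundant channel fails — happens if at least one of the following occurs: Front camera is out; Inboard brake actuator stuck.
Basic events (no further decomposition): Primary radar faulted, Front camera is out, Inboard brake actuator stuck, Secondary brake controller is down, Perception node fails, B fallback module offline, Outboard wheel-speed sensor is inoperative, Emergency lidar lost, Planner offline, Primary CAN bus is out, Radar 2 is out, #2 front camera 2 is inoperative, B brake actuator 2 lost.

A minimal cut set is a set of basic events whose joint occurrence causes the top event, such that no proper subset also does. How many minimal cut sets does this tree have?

Redundant channel fails [OR]: union of children's cut sets → 2 cut set(s).
Planning chain unavailable [AND]: one cut set from each child combined → 1 × 2 = 2 cut set(s).
Perception stack unavailable [OR]: union of children's cut sets → 3 cut set(s).
Brake command down [OR]: union of children's cut sets → 4 cut set(s).
Actuation path fails [OR]: union of children's cut sets → 6 cut set(s).
Fallback branch inoperative [OR]: union of children's cut sets → 7 cut set(s).
Redundant channel 2 fails [OR]: union of children's cut sets → 10 cut set(s).
Autonomous vehicle fails to stop [AND]: one cut set from each child combined → 2 × 10 = 20 cut set(s).

20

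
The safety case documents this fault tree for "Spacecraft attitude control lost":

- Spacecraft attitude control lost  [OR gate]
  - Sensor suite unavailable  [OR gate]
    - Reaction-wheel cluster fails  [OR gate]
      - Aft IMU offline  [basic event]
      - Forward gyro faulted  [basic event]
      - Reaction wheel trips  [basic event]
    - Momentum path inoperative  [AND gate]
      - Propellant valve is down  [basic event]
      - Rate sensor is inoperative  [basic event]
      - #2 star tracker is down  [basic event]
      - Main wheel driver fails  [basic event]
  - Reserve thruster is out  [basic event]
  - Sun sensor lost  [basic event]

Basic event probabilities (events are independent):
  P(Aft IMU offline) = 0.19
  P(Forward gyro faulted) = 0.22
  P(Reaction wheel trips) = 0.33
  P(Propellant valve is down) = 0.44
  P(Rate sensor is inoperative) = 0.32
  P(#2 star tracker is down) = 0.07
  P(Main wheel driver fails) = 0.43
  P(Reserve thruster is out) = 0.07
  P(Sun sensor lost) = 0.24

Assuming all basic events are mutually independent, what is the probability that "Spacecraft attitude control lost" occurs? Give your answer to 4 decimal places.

0.7021

P(Reaction-wheel cluster fails) [OR] = 1 − (1−0.19) × (1−0.22) × (1−0.33) = 0.576694
P(Momentum path inoperative) [AND] = 0.44 × 0.32 × 0.07 × 0.43 = 0.004238
P(Sensor suite unavailable) [OR] = 1 − (1−0.576694) × (1−0.004238) = 0.578488
P(Spacecraft attitude control lost) [OR] = 1 − (1−0.578488) × (1−0.07) × (1−0.24) = 0.702075
Rounded to 4 decimal places: P(Spacecraft attitude control lost) ≈ 0.7021.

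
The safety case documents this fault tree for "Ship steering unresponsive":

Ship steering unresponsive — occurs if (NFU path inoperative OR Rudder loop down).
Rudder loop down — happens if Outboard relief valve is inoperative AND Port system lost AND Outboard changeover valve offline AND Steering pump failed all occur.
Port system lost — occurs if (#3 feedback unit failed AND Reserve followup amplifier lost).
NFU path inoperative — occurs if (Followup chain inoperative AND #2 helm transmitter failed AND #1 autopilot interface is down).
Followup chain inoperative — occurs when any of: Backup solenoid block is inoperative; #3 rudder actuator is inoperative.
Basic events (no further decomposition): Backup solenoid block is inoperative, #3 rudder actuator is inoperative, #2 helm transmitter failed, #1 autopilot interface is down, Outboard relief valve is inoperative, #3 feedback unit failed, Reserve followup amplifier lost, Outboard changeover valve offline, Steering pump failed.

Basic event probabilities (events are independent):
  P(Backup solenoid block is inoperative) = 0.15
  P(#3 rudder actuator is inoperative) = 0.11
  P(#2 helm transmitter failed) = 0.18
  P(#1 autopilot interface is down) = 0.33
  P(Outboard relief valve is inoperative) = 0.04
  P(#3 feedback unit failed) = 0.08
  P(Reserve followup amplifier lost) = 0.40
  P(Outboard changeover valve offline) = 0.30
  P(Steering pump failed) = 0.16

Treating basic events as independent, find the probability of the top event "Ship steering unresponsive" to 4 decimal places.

0.0145

P(Followup chain inoperative) [OR] = 1 − (1−0.15) × (1−0.11) = 0.243500
P(NFU path inoperative) [AND] = 0.243500 × 0.18 × 0.33 = 0.014464
P(Port system lost) [AND] = 0.08 × 0.40 = 0.032000
P(Rudder loop down) [AND] = 0.04 × 0.032000 × 0.30 × 0.16 = 0.000061
P(Ship steering unresponsive) [OR] = 1 − (1−0.014464) × (1−0.000061) = 0.014524
Rounded to 4 decimal places: P(Ship steering unresponsive) ≈ 0.0145.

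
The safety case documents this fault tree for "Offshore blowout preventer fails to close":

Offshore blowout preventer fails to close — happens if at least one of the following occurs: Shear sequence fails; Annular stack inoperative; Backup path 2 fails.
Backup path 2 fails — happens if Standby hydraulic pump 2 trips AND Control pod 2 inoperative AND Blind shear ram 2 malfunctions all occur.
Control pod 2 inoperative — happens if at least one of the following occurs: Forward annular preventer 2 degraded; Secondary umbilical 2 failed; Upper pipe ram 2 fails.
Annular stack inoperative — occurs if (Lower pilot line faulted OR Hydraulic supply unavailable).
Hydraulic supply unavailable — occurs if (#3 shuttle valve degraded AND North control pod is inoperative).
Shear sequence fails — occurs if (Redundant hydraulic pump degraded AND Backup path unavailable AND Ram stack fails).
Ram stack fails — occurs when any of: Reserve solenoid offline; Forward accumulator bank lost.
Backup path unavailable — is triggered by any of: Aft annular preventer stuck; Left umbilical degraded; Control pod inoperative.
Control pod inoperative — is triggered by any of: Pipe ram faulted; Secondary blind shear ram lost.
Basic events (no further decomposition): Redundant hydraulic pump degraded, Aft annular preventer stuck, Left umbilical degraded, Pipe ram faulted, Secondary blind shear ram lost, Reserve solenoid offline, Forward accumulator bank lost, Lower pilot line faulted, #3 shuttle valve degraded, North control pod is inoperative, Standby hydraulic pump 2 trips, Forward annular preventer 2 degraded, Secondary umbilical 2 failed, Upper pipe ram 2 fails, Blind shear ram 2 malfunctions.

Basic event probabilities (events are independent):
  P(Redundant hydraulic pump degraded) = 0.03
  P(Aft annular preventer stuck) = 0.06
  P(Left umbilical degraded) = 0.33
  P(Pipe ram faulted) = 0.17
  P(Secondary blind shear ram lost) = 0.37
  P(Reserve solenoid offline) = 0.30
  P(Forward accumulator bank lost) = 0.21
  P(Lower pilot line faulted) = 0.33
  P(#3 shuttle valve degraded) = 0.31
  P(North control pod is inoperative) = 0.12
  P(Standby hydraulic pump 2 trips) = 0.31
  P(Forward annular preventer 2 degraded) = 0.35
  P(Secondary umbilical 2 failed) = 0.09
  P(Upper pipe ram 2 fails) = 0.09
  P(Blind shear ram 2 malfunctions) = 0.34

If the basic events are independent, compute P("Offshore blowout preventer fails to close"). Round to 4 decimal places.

P(Control pod inoperative) [OR] = 1 − (1−0.17) × (1−0.37) = 0.477100
P(Backup path unavailable) [OR] = 1 − (1−0.06) × (1−0.33) × (1−0.477100) = 0.670678
P(Ram stack fails) [OR] = 1 − (1−0.30) × (1−0.21) = 0.447000
P(Shear sequence fails) [AND] = 0.03 × 0.670678 × 0.447000 = 0.008994
P(Hydraulic supply unavailable) [AND] = 0.31 × 0.12 = 0.037200
P(Annular stack inoperative) [OR] = 1 − (1−0.33) × (1−0.037200) = 0.354924
P(Control pod 2 inoperative) [OR] = 1 − (1−0.35) × (1−0.09) × (1−0.09) = 0.461735
P(Backup path 2 fails) [AND] = 0.31 × 0.461735 × 0.34 = 0.048667
P(Offshore blowout preventer fails to close) [OR] = 1 − (1−0.008994) × (1−0.354924) × (1−0.048667) = 0.391837
Rounded to 4 decimal places: P(Offshore blowout preventer fails to close) ≈ 0.3918.

0.3918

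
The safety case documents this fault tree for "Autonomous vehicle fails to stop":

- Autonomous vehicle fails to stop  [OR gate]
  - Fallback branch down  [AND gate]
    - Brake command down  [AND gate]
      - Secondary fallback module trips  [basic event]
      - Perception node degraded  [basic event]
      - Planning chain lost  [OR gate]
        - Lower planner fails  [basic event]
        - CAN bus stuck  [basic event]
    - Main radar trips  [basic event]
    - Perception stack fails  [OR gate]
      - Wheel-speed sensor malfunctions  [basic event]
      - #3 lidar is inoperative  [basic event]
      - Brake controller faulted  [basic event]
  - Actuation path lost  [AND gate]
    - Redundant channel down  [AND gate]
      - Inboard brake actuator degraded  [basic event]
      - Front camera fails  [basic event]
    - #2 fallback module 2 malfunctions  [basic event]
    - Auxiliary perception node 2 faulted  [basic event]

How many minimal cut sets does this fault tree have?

Planning chain lost [OR]: union of children's cut sets → 2 cut set(s).
Brake command down [AND]: one cut set from each child combined → 1 × 1 × 2 = 2 cut set(s).
Perception stack fails [OR]: union of children's cut sets → 3 cut set(s).
Fallback branch down [AND]: one cut set from each child combined → 2 × 1 × 3 = 6 cut set(s).
Redundant channel down [AND]: one cut set from each child combined → 1 × 1 = 1 cut set(s).
Actuation path lost [AND]: one cut set from each child combined → 1 × 1 × 1 = 1 cut set(s).
Autonomous vehicle fails to stop [OR]: union of children's cut sets → 7 cut set(s).
Minimal cut sets: {Lower planner fails, Main radar trips, Perception node degraded, Secondary fallback module trips, Wheel-speed sensor malfunctions}; {#3 lidar is inoperative, Lower planner fails, Main radar trips, Perception node degraded, Secondary fallback module trips}; {Brake controller faulted, Lower planner fails, Main radar trips, Perception node degraded, Secondary fallback module trips}; {CAN bus stuck, Main radar trips, Perception node degraded, Secondary fallback module trips, Wheel-speed sensor malfunctions}; {#3 lidar is inoperative, CAN bus stuck, Main radar trips, Perception node degraded, Secondary fallback module trips}; {Brake controller faulted, CAN bus stuck, Main radar trips, Perception node degraded, Secondary fallback module trips}; {#2 fallback module 2 malfunctions, Auxiliary perception node 2 faulted, Front camera fails, Inboard brake actuator degraded}.

7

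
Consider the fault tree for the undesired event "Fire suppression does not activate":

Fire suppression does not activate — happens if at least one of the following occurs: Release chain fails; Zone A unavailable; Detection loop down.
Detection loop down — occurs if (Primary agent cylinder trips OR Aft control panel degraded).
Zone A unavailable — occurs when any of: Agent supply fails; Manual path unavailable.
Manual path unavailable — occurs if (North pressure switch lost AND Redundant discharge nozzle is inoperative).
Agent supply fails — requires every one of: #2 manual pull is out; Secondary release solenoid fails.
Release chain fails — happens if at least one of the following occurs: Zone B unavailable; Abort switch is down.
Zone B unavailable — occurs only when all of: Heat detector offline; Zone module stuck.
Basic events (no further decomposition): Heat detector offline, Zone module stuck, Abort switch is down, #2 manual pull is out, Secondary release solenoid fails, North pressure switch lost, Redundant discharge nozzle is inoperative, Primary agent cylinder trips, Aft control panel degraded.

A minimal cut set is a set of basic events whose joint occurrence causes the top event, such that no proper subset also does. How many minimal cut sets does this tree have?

Zone B unavailable [AND]: one cut set from each child combined → 1 × 1 = 1 cut set(s).
Release chain fails [OR]: union of children's cut sets → 2 cut set(s).
Agent supply fails [AND]: one cut set from each child combined → 1 × 1 = 1 cut set(s).
Manual path unavailable [AND]: one cut set from each child combined → 1 × 1 = 1 cut set(s).
Zone A unavailable [OR]: union of children's cut sets → 2 cut set(s).
Detection loop down [OR]: union of children's cut sets → 2 cut set(s).
Fire suppression does not activate [OR]: union of children's cut sets → 6 cut set(s).
Minimal cut sets: {Heat detector offline, Zone module stuck}; {Abort switch is down}; {#2 manual pull is out, Secondary release solenoid fails}; {North pressure switch lost, Redundant discharge nozzle is inoperative}; {Primary agent cylinder trips}; {Aft control panel degraded}.

6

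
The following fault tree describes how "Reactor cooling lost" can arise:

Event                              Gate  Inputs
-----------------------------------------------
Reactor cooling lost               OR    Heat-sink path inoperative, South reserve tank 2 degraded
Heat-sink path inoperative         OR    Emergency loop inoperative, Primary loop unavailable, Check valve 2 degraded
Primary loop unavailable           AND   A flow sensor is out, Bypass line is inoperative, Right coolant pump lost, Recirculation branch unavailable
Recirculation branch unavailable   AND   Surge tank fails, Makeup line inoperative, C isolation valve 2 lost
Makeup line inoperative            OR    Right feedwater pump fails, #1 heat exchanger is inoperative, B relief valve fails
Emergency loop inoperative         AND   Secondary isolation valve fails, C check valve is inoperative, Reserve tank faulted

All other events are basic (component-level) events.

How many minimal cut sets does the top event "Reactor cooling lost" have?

6

Emergency loop inoperative [AND]: one cut set from each child combined → 1 × 1 × 1 = 1 cut set(s).
Makeup line inoperative [OR]: union of children's cut sets → 3 cut set(s).
Recirculation branch unavailable [AND]: one cut set from each child combined → 1 × 3 × 1 = 3 cut set(s).
Primary loop unavailable [AND]: one cut set from each child combined → 1 × 1 × 1 × 3 = 3 cut set(s).
Heat-sink path inoperative [OR]: union of children's cut sets → 5 cut set(s).
Reactor cooling lost [OR]: union of children's cut sets → 6 cut set(s).
Minimal cut sets: {C check valve is inoperative, Reserve tank faulted, Secondary isolation valve fails}; {A flow sensor is out, Bypass line is inoperative, C isolation valve 2 lost, Right coolant pump lost, Right feedwater pump fails, Surge tank fails}; {#1 heat exchanger is inoperative, A flow sensor is out, Bypass line is inoperative, C isolation valve 2 lost, Right coolant pump lost, Surge tank fails}; {A flow sensor is out, B relief valve fails, Bypass line is inoperative, C isolation valve 2 lost, Right coolant pump lost, Surge tank fails}; {Check valve 2 degraded}; {South reserve tank 2 degraded}.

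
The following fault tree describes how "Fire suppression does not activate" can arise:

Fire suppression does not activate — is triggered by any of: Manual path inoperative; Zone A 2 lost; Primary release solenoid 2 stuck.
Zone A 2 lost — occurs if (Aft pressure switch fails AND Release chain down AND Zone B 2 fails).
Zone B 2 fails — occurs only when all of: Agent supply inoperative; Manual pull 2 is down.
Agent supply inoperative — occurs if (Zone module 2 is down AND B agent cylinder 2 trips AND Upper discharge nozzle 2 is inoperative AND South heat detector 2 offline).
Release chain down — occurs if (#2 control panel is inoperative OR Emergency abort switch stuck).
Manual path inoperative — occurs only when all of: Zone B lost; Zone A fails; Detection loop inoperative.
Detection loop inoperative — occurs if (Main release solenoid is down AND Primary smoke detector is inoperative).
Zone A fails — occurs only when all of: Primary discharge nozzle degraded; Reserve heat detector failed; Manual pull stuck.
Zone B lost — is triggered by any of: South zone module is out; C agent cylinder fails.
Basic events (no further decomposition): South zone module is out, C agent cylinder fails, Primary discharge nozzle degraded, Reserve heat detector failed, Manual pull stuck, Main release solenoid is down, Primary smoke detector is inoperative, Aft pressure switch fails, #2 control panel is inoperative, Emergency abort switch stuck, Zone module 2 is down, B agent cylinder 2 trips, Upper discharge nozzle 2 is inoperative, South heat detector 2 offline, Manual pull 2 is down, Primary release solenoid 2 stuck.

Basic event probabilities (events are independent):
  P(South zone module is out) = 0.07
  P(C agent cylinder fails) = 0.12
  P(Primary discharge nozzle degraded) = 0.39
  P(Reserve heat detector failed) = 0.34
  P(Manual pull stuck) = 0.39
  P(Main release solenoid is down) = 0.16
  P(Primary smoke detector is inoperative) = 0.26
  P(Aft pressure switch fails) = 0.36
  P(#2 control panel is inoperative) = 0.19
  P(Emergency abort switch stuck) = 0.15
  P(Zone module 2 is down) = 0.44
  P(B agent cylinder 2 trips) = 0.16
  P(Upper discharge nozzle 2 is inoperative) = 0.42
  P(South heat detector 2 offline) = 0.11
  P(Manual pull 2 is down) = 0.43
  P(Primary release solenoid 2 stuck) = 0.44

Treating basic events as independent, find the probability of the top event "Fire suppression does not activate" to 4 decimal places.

P(Zone B lost) [OR] = 1 − (1−0.07) × (1−0.12) = 0.181600
P(Zone A fails) [AND] = 0.39 × 0.34 × 0.39 = 0.051714
P(Detection loop inoperative) [AND] = 0.16 × 0.26 = 0.041600
P(Manual path inoperative) [AND] = 0.181600 × 0.051714 × 0.041600 = 0.000391
P(Release chain down) [OR] = 1 − (1−0.19) × (1−0.15) = 0.311500
P(Agent supply inoperative) [AND] = 0.44 × 0.16 × 0.42 × 0.11 = 0.003252
P(Zone B 2 fails) [AND] = 0.003252 × 0.43 = 0.001398
P(Zone A 2 lost) [AND] = 0.36 × 0.311500 × 0.001398 = 0.000157
P(Fire suppression does not activate) [OR] = 1 − (1−0.000391) × (1−0.000157) × (1−0.44) = 0.440307
Rounded to 4 decimal places: P(Fire suppression does not activate) ≈ 0.4403.

0.4403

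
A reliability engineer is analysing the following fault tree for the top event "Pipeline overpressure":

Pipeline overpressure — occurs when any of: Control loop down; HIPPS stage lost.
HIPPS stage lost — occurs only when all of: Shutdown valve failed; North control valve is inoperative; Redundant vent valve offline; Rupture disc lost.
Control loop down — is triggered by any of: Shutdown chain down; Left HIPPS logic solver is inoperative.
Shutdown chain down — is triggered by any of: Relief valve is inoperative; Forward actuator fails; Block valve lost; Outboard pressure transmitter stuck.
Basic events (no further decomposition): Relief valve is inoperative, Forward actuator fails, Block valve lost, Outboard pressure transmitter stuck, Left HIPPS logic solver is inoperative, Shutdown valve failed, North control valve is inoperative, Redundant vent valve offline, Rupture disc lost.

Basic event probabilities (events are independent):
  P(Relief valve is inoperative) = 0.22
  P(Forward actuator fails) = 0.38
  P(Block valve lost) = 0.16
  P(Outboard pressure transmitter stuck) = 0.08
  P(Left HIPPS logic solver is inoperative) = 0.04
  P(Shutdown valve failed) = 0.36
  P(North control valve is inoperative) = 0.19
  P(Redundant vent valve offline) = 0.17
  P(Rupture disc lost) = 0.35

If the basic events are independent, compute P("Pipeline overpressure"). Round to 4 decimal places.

0.6427

P(Shutdown chain down) [OR] = 1 − (1−0.22) × (1−0.38) × (1−0.16) × (1−0.08) = 0.626274
P(Control loop down) [OR] = 1 − (1−0.626274) × (1−0.04) = 0.641223
P(HIPPS stage lost) [AND] = 0.36 × 0.19 × 0.17 × 0.35 = 0.004070
P(Pipeline overpressure) [OR] = 1 − (1−0.641223) × (1−0.004070) = 0.642683
Rounded to 4 decimal places: P(Pipeline overpressure) ≈ 0.6427.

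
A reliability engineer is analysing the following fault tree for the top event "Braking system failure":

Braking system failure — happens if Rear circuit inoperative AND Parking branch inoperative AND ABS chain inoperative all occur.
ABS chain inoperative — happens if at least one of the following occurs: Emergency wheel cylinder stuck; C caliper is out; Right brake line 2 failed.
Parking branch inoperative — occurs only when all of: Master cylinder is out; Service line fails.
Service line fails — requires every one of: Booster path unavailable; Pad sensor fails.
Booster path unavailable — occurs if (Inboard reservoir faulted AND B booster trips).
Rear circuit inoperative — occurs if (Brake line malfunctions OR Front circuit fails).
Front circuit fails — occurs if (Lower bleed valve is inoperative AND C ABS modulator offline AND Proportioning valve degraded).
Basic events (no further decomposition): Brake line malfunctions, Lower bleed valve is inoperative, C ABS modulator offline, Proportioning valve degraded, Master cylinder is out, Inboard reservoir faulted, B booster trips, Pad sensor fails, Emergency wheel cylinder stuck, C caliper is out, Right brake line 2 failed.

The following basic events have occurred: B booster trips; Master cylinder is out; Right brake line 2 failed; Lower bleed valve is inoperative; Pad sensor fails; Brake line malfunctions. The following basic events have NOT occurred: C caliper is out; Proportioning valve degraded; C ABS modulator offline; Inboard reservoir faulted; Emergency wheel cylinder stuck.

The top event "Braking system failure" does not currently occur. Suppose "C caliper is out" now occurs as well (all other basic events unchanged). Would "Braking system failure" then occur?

No

Counterfactual: set "C caliper is out" to occurred.
Front circuit fails [AND]: Lower bleed valve is inoperative=occurs, C ABS modulator offline=not, Proportioning valve degraded=not → not all inputs occur → does not occur.
Rear circuit inoperative [OR]: Brake line malfunctions=occurs, Front circuit fails=not → at least one input occurs → occurs.
Booster path unavailable [AND]: Inboard reservoir faulted=not, B booster trips=occurs → not all inputs occur → does not occur.
Service line fails [AND]: Booster path unavailable=not, Pad sensor fails=occurs → not all inputs occur → does not occur.
Parking branch inoperative [AND]: Master cylinder is out=occurs, Service line fails=not → not all inputs occur → does not occur.
ABS chain inoperative [OR]: Emergency wheel cylinder stuck=not, C caliper is out=occurs, Right brake line 2 failed=occurs → at least one input occurs → occurs.
Braking system failure [AND]: Rear circuit inoperative=occurs, Parking branch inoperative=not, ABS chain inoperative=occurs → not all inputs occur → does not occur.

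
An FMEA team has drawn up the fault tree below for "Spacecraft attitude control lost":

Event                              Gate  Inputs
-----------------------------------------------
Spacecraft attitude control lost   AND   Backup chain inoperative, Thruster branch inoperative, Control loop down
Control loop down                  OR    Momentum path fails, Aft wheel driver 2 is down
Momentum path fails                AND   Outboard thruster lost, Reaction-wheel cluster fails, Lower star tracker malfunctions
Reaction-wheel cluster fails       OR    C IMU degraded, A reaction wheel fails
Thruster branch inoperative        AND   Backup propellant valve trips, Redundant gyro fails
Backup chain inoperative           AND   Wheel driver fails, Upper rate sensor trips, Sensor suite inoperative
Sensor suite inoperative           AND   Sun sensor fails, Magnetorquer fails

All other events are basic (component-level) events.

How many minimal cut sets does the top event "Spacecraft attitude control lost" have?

3

Sensor suite inoperative [AND]: one cut set from each child combined → 1 × 1 = 1 cut set(s).
Backup chain inoperative [AND]: one cut set from each child combined → 1 × 1 × 1 = 1 cut set(s).
Thruster branch inoperative [AND]: one cut set from each child combined → 1 × 1 = 1 cut set(s).
Reaction-wheel cluster fails [OR]: union of children's cut sets → 2 cut set(s).
Momentum path fails [AND]: one cut set from each child combined → 1 × 2 × 1 = 2 cut set(s).
Control loop down [OR]: union of children's cut sets → 3 cut set(s).
Spacecraft attitude control lost [AND]: one cut set from each child combined → 1 × 1 × 3 = 3 cut set(s).
Minimal cut sets: {Backup propellant valve trips, C IMU degraded, Lower star tracker malfunctions, Magnetorquer fails, Outboard thruster lost, Redundant gyro fails, Sun sensor fails, Upper rate sensor trips, Wheel driver fails}; {A reaction wheel fails, Backup propellant valve trips, Lower star tracker malfunctions, Magnetorquer fails, Outboard thruster lost, Redundant gyro fails, Sun sensor fails, Upper rate sensor trips, Wheel driver fails}; {Aft wheel driver 2 is down, Backup propellant valve trips, Magnetorquer fails, Redundant gyro fails, Sun sensor fails, Upper rate sensor trips, Wheel driver fails}.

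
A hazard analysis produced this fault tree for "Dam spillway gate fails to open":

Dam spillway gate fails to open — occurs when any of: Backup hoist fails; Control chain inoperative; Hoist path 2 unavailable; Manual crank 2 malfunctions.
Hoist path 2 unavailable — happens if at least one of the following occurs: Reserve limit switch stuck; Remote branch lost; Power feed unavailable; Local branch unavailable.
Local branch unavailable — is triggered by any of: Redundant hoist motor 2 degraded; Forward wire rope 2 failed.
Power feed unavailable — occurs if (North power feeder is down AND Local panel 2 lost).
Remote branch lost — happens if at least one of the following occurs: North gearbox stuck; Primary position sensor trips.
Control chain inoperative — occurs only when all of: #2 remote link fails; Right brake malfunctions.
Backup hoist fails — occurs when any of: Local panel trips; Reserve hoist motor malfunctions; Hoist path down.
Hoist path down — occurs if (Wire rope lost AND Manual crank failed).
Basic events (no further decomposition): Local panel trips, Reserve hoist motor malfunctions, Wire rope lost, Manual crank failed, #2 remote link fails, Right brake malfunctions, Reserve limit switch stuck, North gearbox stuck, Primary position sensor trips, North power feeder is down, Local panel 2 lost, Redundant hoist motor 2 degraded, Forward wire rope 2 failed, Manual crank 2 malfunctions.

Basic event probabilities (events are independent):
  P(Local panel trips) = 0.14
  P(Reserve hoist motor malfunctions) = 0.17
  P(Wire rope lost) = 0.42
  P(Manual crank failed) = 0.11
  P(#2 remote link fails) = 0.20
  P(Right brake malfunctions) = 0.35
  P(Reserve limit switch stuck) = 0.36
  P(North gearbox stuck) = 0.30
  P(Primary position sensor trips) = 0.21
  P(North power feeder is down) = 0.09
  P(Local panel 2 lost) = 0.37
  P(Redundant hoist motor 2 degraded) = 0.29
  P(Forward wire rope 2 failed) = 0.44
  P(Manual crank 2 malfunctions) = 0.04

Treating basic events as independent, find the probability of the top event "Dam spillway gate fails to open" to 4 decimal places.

0.9173

P(Hoist path down) [AND] = 0.42 × 0.11 = 0.046200
P(Backup hoist fails) [OR] = 1 − (1−0.14) × (1−0.17) × (1−0.046200) = 0.319178
P(Control chain inoperative) [AND] = 0.20 × 0.35 = 0.070000
P(Remote branch lost) [OR] = 1 − (1−0.30) × (1−0.21) = 0.447000
P(Power feed unavailable) [AND] = 0.09 × 0.37 = 0.033300
P(Local branch unavailable) [OR] = 1 − (1−0.29) × (1−0.44) = 0.602400
P(Hoist path 2 unavailable) [OR] = 1 − (1−0.36) × (1−0.447000) × (1−0.033300) × (1−0.602400) = 0.863967
P(Dam spillway gate fails to open) [OR] = 1 − (1−0.319178) × (1−0.070000) × (1−0.863967) × (1−0.04) = 0.917314
Rounded to 4 decimal places: P(Dam spillway gate fails to open) ≈ 0.9173.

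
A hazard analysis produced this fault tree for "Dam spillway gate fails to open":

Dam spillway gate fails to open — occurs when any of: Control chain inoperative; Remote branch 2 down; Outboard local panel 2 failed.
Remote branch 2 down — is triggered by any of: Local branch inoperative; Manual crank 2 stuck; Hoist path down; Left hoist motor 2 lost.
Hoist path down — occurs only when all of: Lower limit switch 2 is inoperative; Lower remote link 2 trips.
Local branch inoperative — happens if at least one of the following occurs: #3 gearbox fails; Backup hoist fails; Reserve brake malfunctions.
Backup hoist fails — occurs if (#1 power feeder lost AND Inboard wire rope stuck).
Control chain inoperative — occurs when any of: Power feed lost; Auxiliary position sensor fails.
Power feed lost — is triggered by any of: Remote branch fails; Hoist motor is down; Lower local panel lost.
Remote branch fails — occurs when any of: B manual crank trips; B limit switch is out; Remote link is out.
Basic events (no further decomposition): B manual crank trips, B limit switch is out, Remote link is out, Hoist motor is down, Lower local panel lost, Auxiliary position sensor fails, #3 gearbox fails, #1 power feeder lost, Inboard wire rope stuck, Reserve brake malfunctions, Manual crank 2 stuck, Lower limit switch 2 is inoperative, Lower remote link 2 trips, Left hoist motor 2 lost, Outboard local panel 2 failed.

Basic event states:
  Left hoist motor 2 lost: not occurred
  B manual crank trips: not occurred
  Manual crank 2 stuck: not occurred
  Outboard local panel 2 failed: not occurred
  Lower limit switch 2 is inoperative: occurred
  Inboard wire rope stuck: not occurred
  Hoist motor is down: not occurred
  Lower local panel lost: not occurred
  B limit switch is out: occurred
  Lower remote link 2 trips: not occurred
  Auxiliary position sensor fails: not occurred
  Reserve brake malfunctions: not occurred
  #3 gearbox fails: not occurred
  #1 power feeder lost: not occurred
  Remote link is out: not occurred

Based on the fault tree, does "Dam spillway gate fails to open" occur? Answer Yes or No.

Yes

Remote branch fails [OR]: B manual crank trips=not, B limit switch is out=occurs, Remote link is out=not → at least one input occurs → occurs.
Power feed lost [OR]: Remote branch fails=occurs, Hoist motor is down=not, Lower local panel lost=not → at least one input occurs → occurs.
Control chain inoperative [OR]: Power feed lost=occurs, Auxiliary position sensor fails=not → at least one input occurs → occurs.
Backup hoist fails [AND]: #1 power feeder lost=not, Inboard wire rope stuck=not → not all inputs occur → does not occur.
Local branch inoperative [OR]: #3 gearbox fails=not, Backup hoist fails=not, Reserve brake malfunctions=not → no input occurs → does not occur.
Hoist path down [AND]: Lower limit switch 2 is inoperative=occurs, Lower remote link 2 trips=not → not all inputs occur → does not occur.
Remote branch 2 down [OR]: Local branch inoperative=not, Manual crank 2 stuck=not, Hoist path down=not, Left hoist motor 2 lost=not → no input occurs → does not occur.
Dam spillway gate fails to open [OR]: Control chain inoperative=occurs, Remote branch 2 down=not, Outboard local panel 2 failed=not → at least one input occurs → occurs.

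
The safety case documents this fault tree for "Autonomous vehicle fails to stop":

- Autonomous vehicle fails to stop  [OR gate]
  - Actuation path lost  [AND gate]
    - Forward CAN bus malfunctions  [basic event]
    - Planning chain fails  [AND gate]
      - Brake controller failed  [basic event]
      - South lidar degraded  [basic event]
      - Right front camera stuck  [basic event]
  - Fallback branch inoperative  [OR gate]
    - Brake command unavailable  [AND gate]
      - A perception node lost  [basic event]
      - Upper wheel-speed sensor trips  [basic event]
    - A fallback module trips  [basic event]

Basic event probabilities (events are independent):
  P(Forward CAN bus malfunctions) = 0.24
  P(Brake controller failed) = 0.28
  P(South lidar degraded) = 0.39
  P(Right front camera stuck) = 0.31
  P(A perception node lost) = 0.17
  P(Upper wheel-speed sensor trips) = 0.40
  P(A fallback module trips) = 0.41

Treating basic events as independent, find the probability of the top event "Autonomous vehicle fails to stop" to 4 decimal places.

0.4546

P(Planning chain fails) [AND] = 0.28 × 0.39 × 0.31 = 0.033852
P(Actuation path lost) [AND] = 0.24 × 0.033852 = 0.008124
P(Brake command unavailable) [AND] = 0.17 × 0.40 = 0.068000
P(Fallback branch inoperative) [OR] = 1 − (1−0.068000) × (1−0.41) = 0.450120
P(Autonomous vehicle fails to stop) [OR] = 1 − (1−0.008124) × (1−0.450120) = 0.454587
Rounded to 4 decimal places: P(Autonomous vehicle fails to stop) ≈ 0.4546.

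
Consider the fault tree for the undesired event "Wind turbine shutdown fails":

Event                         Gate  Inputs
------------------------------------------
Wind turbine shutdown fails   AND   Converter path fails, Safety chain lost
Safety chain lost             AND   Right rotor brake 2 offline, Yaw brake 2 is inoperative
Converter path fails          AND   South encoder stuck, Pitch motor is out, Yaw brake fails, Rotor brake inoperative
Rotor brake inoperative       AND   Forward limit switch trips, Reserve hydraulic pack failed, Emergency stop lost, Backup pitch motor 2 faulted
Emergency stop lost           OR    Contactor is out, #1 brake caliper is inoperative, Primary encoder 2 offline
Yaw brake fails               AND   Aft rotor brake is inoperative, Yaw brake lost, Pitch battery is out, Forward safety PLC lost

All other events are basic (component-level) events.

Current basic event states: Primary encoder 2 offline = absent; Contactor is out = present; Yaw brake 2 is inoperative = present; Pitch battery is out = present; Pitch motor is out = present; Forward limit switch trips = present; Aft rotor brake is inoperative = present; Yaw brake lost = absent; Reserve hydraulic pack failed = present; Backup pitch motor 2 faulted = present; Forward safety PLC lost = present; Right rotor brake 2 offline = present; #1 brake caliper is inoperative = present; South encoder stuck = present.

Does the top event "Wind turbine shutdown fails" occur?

No

Yaw brake fails [AND]: Aft rotor brake is inoperative=occurs, Yaw brake lost=not, Pitch battery is out=occurs, Forward safety PLC lost=occurs → not all inputs occur → does not occur.
Emergency stop lost [OR]: Contactor is out=occurs, #1 brake caliper is inoperative=occurs, Primary encoder 2 offline=not → at least one input occurs → occurs.
Rotor brake inoperative [AND]: Forward limit switch trips=occurs, Reserve hydraulic pack failed=occurs, Emergency stop lost=occurs, Backup pitch motor 2 faulted=occurs → all inputs occur → occurs.
Converter path fails [AND]: South encoder stuck=occurs, Pitch motor is out=occurs, Yaw brake fails=not, Rotor brake inoperative=occurs → not all inputs occur → does not occur.
Safety chain lost [AND]: Right rotor brake 2 offline=occurs, Yaw brake 2 is inoperative=occurs → all inputs occur → occurs.
Wind turbine shutdown fails [AND]: Converter path fails=not, Safety chain lost=occurs → not all inputs occur → does not occur.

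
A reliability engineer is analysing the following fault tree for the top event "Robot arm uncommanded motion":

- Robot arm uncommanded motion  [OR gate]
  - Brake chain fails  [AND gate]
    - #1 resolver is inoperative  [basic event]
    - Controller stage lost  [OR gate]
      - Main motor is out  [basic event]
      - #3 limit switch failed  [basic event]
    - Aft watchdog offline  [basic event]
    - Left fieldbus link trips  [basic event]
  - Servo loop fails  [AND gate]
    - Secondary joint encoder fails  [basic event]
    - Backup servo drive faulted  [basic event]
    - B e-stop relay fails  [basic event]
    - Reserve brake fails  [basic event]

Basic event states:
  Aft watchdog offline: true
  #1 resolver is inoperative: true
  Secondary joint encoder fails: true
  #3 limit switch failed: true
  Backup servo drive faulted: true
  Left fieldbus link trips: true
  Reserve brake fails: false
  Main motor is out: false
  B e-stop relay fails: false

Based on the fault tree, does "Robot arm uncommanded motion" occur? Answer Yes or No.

Yes

Controller stage lost [OR]: Main motor is out=not, #3 limit switch failed=occurs → at least one input occurs → occurs.
Brake chain fails [AND]: #1 resolver is inoperative=occurs, Controller stage lost=occurs, Aft watchdog offline=occurs, Left fieldbus link trips=occurs → all inputs occur → occurs.
Servo loop fails [AND]: Secondary joint encoder fails=occurs, Backup servo drive faulted=occurs, B e-stop relay fails=not, Reserve brake fails=not → not all inputs occur → does not occur.
Robot arm uncommanded motion [OR]: Brake chain fails=occurs, Servo loop fails=not → at least one input occurs → occurs.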